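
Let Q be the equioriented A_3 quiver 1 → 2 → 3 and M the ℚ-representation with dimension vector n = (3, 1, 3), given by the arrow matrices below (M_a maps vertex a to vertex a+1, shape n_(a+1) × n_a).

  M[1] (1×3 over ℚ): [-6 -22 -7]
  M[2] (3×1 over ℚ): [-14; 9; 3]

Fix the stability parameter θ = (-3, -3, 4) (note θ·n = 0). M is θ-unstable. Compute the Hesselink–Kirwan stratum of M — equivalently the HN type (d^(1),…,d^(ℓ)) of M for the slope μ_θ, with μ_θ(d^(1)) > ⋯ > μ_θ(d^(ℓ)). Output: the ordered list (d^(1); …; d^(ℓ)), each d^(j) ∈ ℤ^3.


Barcode: M ≅ I[1,1]^2, I[1,3], I[3,3]^2. HN layers by μ_θ (2 steps, strictly decreasing):
  μ^(1)=4; μ^(2)=-3

((0, 0, 3); (3, 1, 0))


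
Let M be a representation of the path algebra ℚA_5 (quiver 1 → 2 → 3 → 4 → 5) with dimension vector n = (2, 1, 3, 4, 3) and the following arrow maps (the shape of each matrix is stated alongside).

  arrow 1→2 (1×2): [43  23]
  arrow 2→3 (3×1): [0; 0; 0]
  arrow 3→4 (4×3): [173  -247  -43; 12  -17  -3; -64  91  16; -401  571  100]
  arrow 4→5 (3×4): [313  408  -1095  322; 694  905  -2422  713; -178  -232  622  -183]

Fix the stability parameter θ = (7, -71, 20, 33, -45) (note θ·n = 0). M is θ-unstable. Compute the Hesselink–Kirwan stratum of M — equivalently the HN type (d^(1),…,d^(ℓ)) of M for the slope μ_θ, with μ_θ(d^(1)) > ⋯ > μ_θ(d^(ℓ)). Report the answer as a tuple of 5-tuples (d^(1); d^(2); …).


Interval decomposition of M: I[1,1], I[1,2], I[3,4], I[3,5]^2, I[4,5].
HN type (ℓ=6): μ^(1)=33; μ^(2)=20; μ^(3)=7; μ^(4)=8/3; μ^(5)=-6; μ^(6)=-32

((0, 0, 0, 1, 0); (0, 0, 1, 0, 0); (1, 0, 0, 0, 0); (0, 0, 2, 2, 2); (0, 0, 0, 1, 1); (1, 1, 0, 0, 0))


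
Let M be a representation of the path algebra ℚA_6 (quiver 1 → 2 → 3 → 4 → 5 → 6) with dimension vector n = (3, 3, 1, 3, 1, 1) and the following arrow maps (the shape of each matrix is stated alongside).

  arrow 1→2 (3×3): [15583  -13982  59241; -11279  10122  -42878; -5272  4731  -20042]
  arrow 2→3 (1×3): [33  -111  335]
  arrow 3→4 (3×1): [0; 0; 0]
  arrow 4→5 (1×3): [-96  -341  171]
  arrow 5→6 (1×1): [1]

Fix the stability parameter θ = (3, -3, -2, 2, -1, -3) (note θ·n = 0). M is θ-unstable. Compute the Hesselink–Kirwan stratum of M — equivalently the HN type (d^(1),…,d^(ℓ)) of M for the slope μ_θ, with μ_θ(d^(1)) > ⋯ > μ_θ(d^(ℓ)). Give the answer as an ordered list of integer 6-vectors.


Barcode: M ≅ I[1,2]^2, I[1,3], I[4,4]^2, I[4,6]. HN layers by μ_θ (3 steps, strictly decreasing):
  μ^(1)=2; μ^(2)=0; μ^(3)=-2/3

((0, 0, 0, 2, 0, 0); (2, 2, 0, 0, 0, 0); (1, 1, 1, 1, 1, 1))


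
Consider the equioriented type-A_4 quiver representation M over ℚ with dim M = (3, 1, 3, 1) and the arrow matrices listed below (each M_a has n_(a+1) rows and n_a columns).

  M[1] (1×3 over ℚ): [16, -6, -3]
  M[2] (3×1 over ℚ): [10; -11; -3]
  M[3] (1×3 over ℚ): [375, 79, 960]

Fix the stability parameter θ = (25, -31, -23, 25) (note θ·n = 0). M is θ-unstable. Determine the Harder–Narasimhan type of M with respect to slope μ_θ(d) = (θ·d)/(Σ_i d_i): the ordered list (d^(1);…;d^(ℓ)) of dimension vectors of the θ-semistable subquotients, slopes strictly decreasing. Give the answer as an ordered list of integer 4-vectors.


Barcode: M ≅ I[1,1]^2, I[1,4], I[3,3]^2. HN layers by μ_θ (3 steps, strictly decreasing):
  μ^(1)=25; μ^(2)=-29/3; μ^(3)=-23

((2, 0, 0, 1); (1, 1, 1, 0); (0, 0, 2, 0))


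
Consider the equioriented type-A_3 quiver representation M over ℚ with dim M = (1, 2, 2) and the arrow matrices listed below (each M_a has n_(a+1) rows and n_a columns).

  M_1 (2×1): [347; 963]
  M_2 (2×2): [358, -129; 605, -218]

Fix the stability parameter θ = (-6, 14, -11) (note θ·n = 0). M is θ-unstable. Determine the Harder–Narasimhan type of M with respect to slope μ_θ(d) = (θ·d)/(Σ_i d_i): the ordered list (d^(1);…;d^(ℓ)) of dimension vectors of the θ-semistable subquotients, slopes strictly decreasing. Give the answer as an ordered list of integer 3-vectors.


Barcode: M ≅ I[1,3], I[2,3]. HN layers by μ_θ (2 steps, strictly decreasing):
  μ^(1)=3/2; μ^(2)=-6

((0, 2, 2); (1, 0, 0))


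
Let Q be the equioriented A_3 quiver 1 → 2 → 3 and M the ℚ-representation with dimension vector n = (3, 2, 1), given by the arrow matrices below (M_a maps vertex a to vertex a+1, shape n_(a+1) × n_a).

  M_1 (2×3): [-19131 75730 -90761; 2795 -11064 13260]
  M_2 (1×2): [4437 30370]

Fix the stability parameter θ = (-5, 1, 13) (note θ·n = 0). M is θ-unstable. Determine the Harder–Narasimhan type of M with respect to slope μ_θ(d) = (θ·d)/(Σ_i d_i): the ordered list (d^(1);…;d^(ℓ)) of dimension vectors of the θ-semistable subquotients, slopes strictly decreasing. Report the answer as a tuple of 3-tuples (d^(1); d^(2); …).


Interval decomposition of M: I[1,1], I[1,2], I[1,3].
HN type (ℓ=3): μ^(1)=13; μ^(2)=1; μ^(3)=-5

((0, 0, 1); (0, 2, 0); (3, 0, 0))


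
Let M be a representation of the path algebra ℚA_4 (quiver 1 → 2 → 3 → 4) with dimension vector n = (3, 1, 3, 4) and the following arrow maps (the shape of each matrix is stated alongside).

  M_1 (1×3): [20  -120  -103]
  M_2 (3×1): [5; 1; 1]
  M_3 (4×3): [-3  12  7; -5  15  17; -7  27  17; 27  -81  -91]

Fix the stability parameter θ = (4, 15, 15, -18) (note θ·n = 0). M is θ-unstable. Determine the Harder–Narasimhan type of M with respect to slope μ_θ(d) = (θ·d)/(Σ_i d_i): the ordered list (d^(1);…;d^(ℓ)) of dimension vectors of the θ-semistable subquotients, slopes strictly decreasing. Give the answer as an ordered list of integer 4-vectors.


Via rank(M_{q-1}∘⋯∘M_p): M ≅ I[1,1]^2, I[1,4], I[3,4]^2, I[4,4].
μ_θ-semistable layers: μ^(1)=4; μ^(2)=-3/2; μ^(3)=-18

((3, 1, 1, 1); (0, 0, 2, 2); (0, 0, 0, 1))


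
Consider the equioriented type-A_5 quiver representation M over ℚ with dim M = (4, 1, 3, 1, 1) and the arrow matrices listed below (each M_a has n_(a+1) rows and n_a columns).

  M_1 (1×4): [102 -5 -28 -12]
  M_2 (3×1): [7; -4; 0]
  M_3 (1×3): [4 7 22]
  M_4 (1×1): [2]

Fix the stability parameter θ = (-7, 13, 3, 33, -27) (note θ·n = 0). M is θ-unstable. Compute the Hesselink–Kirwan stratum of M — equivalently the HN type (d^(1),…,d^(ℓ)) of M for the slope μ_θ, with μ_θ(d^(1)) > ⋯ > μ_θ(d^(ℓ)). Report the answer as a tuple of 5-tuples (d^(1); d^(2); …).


Via rank(M_{q-1}∘⋯∘M_p): M ≅ I[1,1]^3, I[1,3], I[3,3], I[3,5].
μ_θ-semistable layers: μ^(1)=8; μ^(2)=3; μ^(3)=-7

((0, 1, 1, 0, 0); (0, 0, 2, 1, 1); (4, 0, 0, 0, 0))


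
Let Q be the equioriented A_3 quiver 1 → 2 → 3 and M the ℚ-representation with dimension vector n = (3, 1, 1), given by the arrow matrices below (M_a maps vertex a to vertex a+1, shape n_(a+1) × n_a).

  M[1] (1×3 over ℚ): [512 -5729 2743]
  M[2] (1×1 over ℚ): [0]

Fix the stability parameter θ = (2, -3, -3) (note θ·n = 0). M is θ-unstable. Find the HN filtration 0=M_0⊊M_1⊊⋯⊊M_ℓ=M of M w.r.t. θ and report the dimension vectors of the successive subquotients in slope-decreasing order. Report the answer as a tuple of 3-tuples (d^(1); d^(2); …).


Interval decomposition of M: I[1,1]^2, I[1,2], I[3,3].
HN type (ℓ=3): μ^(1)=2; μ^(2)=-1/2; μ^(3)=-3

((2, 0, 0); (1, 1, 0); (0, 0, 1))


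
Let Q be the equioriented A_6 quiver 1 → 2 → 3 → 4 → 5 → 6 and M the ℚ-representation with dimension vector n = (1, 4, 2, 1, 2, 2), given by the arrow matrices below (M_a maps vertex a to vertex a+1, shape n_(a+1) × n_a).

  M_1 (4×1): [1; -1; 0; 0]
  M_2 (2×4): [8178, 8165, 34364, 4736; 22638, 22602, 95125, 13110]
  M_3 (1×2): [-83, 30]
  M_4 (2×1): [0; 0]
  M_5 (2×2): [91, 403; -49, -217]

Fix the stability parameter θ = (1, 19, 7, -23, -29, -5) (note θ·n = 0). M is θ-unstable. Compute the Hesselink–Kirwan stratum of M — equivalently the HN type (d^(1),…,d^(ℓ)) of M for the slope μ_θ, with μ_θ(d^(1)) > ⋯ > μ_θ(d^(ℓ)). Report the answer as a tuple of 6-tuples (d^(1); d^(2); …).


Barcode: M ≅ I[1,4], I[2,2]^2, I[2,3], I[5,5], I[5,6], I[6,6]. HN layers by μ_θ (5 steps, strictly decreasing):
  μ^(1)=19; μ^(2)=13; μ^(3)=1; μ^(4)=-5; μ^(5)=-29

((0, 2, 0, 0, 0, 0); (0, 1, 1, 0, 0, 0); (1, 1, 1, 1, 0, 0); (0, 0, 0, 0, 0, 2); (0, 0, 0, 0, 2, 0))


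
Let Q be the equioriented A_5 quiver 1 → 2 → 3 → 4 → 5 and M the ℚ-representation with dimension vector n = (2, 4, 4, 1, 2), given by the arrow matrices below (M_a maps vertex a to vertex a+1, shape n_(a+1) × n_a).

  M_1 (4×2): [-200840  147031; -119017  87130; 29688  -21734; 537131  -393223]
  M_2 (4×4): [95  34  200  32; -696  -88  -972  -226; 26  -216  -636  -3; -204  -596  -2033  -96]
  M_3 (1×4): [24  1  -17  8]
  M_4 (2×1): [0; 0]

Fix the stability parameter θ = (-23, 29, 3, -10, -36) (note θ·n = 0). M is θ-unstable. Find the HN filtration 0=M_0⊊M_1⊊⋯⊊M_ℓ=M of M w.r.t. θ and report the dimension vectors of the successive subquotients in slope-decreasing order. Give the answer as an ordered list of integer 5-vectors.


Barcode: M ≅ I[1,3], I[1,4], I[2,2], I[2,3], I[3,3], I[5,5]^2. HN layers by μ_θ (6 steps, strictly decreasing):
  μ^(1)=29; μ^(2)=16; μ^(3)=22/3; μ^(4)=3; μ^(5)=-23; μ^(6)=-36

((0, 1, 0, 0, 0); (0, 2, 2, 0, 0); (0, 1, 1, 1, 0); (0, 0, 1, 0, 0); (2, 0, 0, 0, 0); (0, 0, 0, 0, 2))


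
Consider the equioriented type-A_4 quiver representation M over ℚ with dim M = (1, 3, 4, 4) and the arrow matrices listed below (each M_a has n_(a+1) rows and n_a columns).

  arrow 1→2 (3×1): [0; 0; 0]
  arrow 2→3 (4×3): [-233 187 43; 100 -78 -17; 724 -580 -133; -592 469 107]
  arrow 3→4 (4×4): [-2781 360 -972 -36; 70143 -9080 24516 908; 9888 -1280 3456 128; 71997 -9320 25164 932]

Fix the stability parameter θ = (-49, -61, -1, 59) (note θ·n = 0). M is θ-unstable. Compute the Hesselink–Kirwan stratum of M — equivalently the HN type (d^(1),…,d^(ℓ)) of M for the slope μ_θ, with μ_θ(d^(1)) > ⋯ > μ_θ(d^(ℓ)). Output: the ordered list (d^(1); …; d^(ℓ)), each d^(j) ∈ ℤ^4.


Interval decomposition of M: I[1,1], I[2,3]^2, I[2,4], I[3,3], I[4,4]^3.
HN type (ℓ=4): μ^(1)=59; μ^(2)=-1; μ^(3)=-49; μ^(4)=-61

((0, 0, 0, 4); (0, 0, 4, 0); (1, 0, 0, 0); (0, 3, 0, 0))


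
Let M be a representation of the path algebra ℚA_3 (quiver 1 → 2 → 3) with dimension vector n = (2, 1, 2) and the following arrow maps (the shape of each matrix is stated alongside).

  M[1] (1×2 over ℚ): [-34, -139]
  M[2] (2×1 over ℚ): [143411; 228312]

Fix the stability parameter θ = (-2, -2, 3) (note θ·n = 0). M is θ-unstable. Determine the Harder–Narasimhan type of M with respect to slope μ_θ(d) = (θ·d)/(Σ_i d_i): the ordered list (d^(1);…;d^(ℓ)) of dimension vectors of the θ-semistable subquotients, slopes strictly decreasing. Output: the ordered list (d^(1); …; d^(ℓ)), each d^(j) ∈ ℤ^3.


Via rank(M_{q-1}∘⋯∘M_p): M ≅ I[1,1], I[1,3], I[3,3].
μ_θ-semistable layers: μ^(1)=3; μ^(2)=-2

((0, 0, 2); (2, 1, 0))


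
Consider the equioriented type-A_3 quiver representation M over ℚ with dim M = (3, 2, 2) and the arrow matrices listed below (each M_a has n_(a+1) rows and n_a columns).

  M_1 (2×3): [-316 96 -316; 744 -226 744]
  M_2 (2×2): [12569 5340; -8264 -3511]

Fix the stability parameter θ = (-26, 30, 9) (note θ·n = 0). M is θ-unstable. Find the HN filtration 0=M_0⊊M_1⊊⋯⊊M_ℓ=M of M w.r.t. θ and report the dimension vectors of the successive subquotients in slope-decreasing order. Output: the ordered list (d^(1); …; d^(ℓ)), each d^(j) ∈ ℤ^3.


Barcode: M ≅ I[1,1], I[1,3]^2. HN layers by μ_θ (2 steps, strictly decreasing):
  μ^(1)=39/2; μ^(2)=-26

((0, 2, 2); (3, 0, 0))


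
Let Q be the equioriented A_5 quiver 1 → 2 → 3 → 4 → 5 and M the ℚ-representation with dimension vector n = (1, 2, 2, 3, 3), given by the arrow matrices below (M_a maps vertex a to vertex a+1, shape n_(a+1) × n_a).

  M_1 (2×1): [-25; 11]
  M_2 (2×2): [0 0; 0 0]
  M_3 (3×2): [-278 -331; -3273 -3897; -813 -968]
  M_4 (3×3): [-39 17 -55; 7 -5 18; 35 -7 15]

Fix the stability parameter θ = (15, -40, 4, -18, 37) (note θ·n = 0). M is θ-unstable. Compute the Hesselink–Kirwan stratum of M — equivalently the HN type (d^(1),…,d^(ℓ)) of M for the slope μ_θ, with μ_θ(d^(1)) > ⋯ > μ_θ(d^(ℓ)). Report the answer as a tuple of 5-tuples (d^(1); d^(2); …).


Barcode: M ≅ I[1,2], I[2,2], I[3,5]^2, I[4,5]. HN layers by μ_θ (5 steps, strictly decreasing):
  μ^(1)=37; μ^(2)=-7; μ^(3)=-25/2; μ^(4)=-18; μ^(5)=-40

((0, 0, 0, 0, 3); (0, 0, 2, 2, 0); (1, 1, 0, 0, 0); (0, 0, 0, 1, 0); (0, 1, 0, 0, 0))


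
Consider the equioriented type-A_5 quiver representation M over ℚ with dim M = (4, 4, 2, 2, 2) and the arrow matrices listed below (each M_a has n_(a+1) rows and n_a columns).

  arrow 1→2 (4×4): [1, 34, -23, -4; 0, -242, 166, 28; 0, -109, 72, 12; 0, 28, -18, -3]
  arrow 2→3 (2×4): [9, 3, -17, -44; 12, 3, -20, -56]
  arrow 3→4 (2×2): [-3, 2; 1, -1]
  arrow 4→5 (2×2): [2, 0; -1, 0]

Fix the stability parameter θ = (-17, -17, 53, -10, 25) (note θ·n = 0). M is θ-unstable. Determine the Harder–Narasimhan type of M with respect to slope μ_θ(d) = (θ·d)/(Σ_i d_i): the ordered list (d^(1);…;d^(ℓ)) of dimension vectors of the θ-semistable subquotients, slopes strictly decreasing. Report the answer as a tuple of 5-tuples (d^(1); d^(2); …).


Barcode: M ≅ I[1,2]^2, I[1,4], I[1,5], I[5,5]. HN layers by μ_θ (3 steps, strictly decreasing):
  μ^(1)=25; μ^(2)=43/2; μ^(3)=-17

((0, 0, 0, 0, 2); (0, 0, 2, 2, 0); (4, 4, 0, 0, 0))


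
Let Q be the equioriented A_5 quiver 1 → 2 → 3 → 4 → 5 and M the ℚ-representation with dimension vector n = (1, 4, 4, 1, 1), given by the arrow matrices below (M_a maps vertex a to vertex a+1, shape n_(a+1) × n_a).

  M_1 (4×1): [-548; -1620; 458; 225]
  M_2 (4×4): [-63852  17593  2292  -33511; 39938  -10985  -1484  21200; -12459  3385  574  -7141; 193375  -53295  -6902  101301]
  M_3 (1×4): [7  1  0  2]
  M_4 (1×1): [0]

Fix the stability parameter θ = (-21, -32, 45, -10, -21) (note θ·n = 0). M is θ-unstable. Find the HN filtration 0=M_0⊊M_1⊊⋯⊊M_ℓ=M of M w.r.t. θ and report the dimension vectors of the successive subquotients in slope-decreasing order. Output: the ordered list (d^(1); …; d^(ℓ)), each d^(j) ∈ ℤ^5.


Barcode: M ≅ I[1,4], I[2,2], I[2,3]^2, I[3,3], I[5,5]. HN layers by μ_θ (5 steps, strictly decreasing):
  μ^(1)=45; μ^(2)=35/2; μ^(3)=-21; μ^(4)=-53/2; μ^(5)=-32

((0, 0, 3, 0, 0); (0, 0, 1, 1, 0); (0, 0, 0, 0, 1); (1, 1, 0, 0, 0); (0, 3, 0, 0, 0))


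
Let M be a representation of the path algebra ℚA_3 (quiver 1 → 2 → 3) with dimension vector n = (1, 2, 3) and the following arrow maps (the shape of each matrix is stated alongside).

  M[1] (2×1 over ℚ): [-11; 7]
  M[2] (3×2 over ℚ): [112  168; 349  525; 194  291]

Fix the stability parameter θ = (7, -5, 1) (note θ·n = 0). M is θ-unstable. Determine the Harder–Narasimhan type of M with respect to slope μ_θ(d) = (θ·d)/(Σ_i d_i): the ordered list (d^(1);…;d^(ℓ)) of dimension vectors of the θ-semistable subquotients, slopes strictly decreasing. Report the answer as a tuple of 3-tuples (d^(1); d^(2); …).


Interval decomposition of M: I[1,3], I[2,3], I[3,3].
HN type (ℓ=2): μ^(1)=1; μ^(2)=-5

((1, 1, 3); (0, 1, 0))


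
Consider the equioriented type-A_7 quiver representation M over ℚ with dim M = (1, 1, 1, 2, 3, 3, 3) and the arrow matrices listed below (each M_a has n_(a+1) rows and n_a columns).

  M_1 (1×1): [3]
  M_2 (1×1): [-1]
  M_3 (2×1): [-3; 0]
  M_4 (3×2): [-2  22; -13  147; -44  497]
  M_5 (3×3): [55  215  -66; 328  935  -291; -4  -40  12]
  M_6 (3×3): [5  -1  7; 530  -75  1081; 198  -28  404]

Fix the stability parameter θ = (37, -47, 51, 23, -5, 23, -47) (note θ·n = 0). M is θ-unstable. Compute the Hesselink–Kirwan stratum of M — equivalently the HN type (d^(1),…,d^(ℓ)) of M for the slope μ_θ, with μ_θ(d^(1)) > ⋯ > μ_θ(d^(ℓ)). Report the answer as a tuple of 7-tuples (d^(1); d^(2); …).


Via rank(M_{q-1}∘⋯∘M_p): M ≅ I[1,7], I[4,7], I[5,5], I[6,7].
μ_θ-semistable layers: μ^(1)=9; μ^(2)=-3/2; μ^(3)=-5; μ^(4)=-12

((0, 0, 1, 1, 1, 1, 1); (0, 0, 0, 1, 1, 1, 1); (1, 1, 0, 0, 1, 0, 0); (0, 0, 0, 0, 0, 1, 1))


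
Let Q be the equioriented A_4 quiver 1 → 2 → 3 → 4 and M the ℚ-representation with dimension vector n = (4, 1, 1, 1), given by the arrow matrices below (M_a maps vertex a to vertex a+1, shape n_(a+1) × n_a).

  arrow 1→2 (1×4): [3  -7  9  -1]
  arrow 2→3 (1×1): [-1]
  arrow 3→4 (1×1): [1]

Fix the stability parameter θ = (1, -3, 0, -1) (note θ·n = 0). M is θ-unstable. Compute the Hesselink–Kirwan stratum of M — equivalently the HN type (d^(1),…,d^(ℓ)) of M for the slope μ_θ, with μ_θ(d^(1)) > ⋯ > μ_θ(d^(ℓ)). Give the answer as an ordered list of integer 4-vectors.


Via rank(M_{q-1}∘⋯∘M_p): M ≅ I[1,1]^3, I[1,4].
μ_θ-semistable layers: μ^(1)=1; μ^(2)=-1/2; μ^(3)=-1

((3, 0, 0, 0); (0, 0, 1, 1); (1, 1, 0, 0))


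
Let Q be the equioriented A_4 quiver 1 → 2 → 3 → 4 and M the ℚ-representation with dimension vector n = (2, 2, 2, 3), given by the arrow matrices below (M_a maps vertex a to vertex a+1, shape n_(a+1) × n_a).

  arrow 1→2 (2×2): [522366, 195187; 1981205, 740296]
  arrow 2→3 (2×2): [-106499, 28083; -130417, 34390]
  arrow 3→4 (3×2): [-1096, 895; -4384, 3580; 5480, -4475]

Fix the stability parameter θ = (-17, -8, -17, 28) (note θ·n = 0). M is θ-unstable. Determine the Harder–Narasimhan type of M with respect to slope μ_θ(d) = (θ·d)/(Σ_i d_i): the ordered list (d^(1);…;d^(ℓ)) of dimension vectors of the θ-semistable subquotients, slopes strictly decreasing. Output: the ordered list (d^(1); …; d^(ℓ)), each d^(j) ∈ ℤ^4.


Interval decomposition of M: I[1,3], I[1,4], I[4,4]^2.
HN type (ℓ=3): μ^(1)=28; μ^(2)=-25/2; μ^(3)=-17

((0, 0, 0, 3); (0, 2, 2, 0); (2, 0, 0, 0))


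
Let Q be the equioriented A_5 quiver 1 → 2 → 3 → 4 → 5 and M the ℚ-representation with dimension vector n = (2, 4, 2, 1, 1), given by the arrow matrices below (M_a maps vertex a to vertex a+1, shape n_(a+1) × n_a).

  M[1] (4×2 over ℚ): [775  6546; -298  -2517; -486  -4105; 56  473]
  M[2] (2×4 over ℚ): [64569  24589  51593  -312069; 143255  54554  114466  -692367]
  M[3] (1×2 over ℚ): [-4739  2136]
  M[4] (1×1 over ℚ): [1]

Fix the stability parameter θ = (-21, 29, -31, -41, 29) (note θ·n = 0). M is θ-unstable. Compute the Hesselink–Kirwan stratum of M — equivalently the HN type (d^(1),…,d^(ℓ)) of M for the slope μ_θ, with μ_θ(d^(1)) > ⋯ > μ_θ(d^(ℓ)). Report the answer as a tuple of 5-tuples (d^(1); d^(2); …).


Via rank(M_{q-1}∘⋯∘M_p): M ≅ I[1,3], I[1,5], I[2,2]^2.
μ_θ-semistable layers: μ^(1)=29; μ^(2)=-1; μ^(3)=-43/3; μ^(4)=-21

((0, 2, 0, 0, 1); (0, 1, 1, 0, 0); (0, 1, 1, 1, 0); (2, 0, 0, 0, 0))


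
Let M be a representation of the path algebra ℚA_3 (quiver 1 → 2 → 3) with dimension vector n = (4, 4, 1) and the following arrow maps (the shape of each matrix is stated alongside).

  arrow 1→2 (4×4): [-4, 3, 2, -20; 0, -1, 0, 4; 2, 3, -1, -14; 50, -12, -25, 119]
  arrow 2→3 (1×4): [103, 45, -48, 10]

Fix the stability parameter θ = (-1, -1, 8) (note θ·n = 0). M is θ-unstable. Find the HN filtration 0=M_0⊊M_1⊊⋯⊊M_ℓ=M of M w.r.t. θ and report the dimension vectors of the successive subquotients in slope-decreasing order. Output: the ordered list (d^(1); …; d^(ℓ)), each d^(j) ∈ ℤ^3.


Via rank(M_{q-1}∘⋯∘M_p): M ≅ I[1,1], I[1,2]^2, I[1,3], I[2,2].
μ_θ-semistable layers: μ^(1)=8; μ^(2)=-1

((0, 0, 1); (4, 4, 0))


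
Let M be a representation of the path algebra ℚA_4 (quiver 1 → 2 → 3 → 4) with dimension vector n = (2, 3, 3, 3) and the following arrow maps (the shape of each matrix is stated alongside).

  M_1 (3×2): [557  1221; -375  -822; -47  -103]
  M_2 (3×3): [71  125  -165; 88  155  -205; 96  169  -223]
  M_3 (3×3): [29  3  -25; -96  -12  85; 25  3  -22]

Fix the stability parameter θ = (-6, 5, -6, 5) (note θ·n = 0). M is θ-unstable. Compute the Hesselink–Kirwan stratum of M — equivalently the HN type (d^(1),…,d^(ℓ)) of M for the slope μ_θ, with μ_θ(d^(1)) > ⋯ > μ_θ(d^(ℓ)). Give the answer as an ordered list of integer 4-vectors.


Interval decomposition of M: I[1,4]^2, I[2,2], I[3,3], I[4,4].
HN type (ℓ=3): μ^(1)=5; μ^(2)=-1/2; μ^(3)=-6

((0, 1, 0, 3); (0, 2, 2, 0); (2, 0, 1, 0))


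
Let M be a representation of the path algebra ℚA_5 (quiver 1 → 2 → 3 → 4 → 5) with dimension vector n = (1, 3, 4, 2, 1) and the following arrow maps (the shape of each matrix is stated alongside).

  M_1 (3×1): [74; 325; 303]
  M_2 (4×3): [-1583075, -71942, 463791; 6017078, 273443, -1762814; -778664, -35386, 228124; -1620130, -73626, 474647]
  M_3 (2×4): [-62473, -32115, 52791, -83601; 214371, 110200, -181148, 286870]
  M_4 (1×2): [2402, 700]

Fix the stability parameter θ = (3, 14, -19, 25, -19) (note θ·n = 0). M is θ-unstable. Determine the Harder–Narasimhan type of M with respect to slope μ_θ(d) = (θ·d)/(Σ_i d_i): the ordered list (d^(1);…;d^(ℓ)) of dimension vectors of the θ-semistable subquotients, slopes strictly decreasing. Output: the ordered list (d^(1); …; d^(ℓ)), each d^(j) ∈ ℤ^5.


Via rank(M_{q-1}∘⋯∘M_p): M ≅ I[1,5], I[2,3], I[2,4], I[3,3].
μ_θ-semistable layers: μ^(1)=25; μ^(2)=3; μ^(3)=-2/3; μ^(4)=-5/2; μ^(5)=-19

((0, 0, 0, 1, 0); (0, 0, 0, 1, 1); (1, 1, 1, 0, 0); (0, 2, 2, 0, 0); (0, 0, 1, 0, 0))


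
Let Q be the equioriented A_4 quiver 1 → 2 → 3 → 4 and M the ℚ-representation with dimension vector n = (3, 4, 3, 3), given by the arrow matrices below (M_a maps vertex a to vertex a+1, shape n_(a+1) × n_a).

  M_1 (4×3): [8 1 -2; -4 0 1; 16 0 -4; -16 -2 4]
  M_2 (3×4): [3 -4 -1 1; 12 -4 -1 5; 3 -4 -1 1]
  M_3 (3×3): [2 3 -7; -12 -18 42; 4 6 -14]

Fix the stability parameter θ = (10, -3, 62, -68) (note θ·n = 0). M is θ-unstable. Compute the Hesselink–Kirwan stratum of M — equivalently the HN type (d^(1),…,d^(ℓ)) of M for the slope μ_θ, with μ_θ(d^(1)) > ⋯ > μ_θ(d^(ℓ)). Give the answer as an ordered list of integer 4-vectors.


Interval decomposition of M: I[1,1], I[1,2], I[1,4], I[2,2], I[2,3], I[3,3], I[4,4]^2.
HN type (ℓ=6): μ^(1)=62; μ^(2)=10; μ^(3)=7/2; μ^(4)=1/4; μ^(5)=-3; μ^(6)=-68

((0, 0, 2, 0); (1, 0, 0, 0); (1, 1, 0, 0); (1, 1, 1, 1); (0, 2, 0, 0); (0, 0, 0, 2))


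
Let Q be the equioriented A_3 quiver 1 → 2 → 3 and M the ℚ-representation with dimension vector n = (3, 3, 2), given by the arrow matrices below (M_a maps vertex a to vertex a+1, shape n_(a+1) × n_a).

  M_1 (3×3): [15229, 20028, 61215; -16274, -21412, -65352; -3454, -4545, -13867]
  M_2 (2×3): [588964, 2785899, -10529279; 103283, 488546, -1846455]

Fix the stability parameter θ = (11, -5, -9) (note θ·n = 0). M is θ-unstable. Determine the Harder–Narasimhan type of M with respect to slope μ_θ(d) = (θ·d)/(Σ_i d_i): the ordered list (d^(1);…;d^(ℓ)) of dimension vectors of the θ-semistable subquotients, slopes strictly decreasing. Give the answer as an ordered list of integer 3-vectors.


Via rank(M_{q-1}∘⋯∘M_p): M ≅ I[1,2], I[1,3]^2.
μ_θ-semistable layers: μ^(1)=3; μ^(2)=-1

((1, 1, 0); (2, 2, 2))


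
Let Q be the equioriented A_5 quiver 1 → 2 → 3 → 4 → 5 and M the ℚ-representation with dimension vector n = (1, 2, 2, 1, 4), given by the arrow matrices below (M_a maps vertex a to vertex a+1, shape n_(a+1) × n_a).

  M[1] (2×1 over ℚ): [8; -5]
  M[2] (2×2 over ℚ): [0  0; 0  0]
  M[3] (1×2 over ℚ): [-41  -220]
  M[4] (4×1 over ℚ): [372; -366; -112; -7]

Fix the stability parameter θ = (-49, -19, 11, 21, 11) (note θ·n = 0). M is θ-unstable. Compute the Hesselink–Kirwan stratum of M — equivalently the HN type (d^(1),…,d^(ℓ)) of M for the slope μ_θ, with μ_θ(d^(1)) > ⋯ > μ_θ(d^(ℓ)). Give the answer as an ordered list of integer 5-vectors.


Via rank(M_{q-1}∘⋯∘M_p): M ≅ I[1,2], I[2,2], I[3,3], I[3,5], I[5,5]^3.
μ_θ-semistable layers: μ^(1)=16; μ^(2)=11; μ^(3)=-19; μ^(4)=-49

((0, 0, 0, 1, 1); (0, 0, 2, 0, 3); (0, 2, 0, 0, 0); (1, 0, 0, 0, 0))


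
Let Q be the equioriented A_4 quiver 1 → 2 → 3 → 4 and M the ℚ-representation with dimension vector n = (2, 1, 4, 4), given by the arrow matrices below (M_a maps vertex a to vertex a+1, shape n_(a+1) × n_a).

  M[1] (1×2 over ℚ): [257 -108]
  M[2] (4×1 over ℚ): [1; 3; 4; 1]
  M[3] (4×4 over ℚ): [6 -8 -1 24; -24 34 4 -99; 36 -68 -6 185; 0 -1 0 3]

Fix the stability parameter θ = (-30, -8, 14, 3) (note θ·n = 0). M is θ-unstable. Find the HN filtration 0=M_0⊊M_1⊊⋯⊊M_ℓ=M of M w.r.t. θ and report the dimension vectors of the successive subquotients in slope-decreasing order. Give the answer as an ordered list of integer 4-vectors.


Interval decomposition of M: I[1,1], I[1,4], I[3,3], I[3,4]^2, I[4,4].
HN type (ℓ=5): μ^(1)=14; μ^(2)=17/2; μ^(3)=3; μ^(4)=-8; μ^(5)=-30

((0, 0, 1, 0); (0, 0, 3, 3); (0, 0, 0, 1); (0, 1, 0, 0); (2, 0, 0, 0))


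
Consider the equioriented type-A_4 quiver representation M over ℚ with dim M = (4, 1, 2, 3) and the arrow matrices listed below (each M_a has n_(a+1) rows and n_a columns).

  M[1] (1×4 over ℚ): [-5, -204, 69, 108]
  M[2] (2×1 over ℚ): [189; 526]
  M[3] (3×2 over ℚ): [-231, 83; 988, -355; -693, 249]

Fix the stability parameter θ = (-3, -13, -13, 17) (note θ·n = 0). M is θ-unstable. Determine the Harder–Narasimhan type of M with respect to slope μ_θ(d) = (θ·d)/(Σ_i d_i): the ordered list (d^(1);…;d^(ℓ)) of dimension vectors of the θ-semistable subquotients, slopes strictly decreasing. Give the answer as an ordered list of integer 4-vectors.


Via rank(M_{q-1}∘⋯∘M_p): M ≅ I[1,1]^3, I[1,4], I[3,4], I[4,4].
μ_θ-semistable layers: μ^(1)=17; μ^(2)=-3; μ^(3)=-29/3; μ^(4)=-13

((0, 0, 0, 3); (3, 0, 0, 0); (1, 1, 1, 0); (0, 0, 1, 0))


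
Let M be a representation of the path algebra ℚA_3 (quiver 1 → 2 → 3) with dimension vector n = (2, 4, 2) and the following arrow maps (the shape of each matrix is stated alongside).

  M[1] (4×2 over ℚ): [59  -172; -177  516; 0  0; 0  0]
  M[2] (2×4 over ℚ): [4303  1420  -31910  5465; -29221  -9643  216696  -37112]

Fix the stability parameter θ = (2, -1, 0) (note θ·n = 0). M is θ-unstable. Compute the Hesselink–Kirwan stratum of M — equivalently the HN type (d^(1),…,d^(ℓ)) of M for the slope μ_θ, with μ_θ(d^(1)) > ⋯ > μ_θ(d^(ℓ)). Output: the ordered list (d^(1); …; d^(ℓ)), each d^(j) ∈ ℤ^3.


Barcode: M ≅ I[1,1], I[1,3], I[2,2]^2, I[2,3]. HN layers by μ_θ (4 steps, strictly decreasing):
  μ^(1)=2; μ^(2)=1/3; μ^(3)=0; μ^(4)=-1

((1, 0, 0); (1, 1, 1); (0, 0, 1); (0, 3, 0))


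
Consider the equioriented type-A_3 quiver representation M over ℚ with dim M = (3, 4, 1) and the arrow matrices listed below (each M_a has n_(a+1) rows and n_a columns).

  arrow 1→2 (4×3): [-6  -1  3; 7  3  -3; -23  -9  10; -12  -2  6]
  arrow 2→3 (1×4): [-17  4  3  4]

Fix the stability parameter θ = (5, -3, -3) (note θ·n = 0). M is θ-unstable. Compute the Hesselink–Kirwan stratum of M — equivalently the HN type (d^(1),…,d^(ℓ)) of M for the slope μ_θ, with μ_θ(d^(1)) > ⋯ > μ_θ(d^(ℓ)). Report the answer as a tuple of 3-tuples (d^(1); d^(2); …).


Interval decomposition of M: I[1,2]^2, I[1,3], I[2,2].
HN type (ℓ=3): μ^(1)=1; μ^(2)=-1/3; μ^(3)=-3

((2, 2, 0); (1, 1, 1); (0, 1, 0))


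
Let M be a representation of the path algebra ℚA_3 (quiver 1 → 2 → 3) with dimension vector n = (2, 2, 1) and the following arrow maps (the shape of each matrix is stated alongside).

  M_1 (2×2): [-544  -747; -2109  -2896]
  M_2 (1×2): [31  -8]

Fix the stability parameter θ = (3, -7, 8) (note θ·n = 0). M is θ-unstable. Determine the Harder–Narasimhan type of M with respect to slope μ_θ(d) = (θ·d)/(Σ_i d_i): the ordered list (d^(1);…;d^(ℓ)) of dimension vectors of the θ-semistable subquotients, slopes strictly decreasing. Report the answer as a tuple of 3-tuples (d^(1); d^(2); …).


Via rank(M_{q-1}∘⋯∘M_p): M ≅ I[1,2], I[1,3].
μ_θ-semistable layers: μ^(1)=8; μ^(2)=-2

((0, 0, 1); (2, 2, 0))


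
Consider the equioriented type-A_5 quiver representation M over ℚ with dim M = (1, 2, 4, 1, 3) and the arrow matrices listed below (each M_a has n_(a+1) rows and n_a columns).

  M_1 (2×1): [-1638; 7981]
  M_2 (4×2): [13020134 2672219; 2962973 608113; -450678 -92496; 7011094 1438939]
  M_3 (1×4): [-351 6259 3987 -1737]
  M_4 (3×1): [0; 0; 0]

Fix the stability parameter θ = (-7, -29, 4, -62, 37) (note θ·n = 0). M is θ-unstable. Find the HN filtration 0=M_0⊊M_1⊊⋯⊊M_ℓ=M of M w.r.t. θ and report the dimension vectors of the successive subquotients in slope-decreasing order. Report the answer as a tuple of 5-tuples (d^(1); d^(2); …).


Barcode: M ≅ I[1,4], I[2,3], I[3,3]^2, I[5,5]^3. HN layers by μ_θ (4 steps, strictly decreasing):
  μ^(1)=37; μ^(2)=4; μ^(3)=-47/2; μ^(4)=-29

((0, 0, 0, 0, 3); (0, 0, 3, 0, 0); (1, 1, 1, 1, 0); (0, 1, 0, 0, 0))


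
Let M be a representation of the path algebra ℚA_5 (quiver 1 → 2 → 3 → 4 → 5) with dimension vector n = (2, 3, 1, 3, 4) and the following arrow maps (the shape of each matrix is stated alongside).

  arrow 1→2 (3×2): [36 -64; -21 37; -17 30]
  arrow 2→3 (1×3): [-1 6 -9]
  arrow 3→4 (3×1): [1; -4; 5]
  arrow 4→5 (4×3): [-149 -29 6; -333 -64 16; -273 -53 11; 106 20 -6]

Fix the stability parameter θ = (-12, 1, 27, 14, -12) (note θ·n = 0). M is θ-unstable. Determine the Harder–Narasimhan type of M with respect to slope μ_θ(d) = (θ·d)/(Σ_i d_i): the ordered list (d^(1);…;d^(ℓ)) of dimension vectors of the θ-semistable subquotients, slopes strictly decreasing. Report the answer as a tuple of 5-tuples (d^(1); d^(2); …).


Via rank(M_{q-1}∘⋯∘M_p): M ≅ I[1,2], I[1,5], I[2,2], I[4,5]^2, I[5,5].
μ_θ-semistable layers: μ^(1)=29/3; μ^(2)=1; μ^(3)=-12

((0, 0, 1, 1, 1); (0, 3, 0, 2, 2); (2, 0, 0, 0, 1))


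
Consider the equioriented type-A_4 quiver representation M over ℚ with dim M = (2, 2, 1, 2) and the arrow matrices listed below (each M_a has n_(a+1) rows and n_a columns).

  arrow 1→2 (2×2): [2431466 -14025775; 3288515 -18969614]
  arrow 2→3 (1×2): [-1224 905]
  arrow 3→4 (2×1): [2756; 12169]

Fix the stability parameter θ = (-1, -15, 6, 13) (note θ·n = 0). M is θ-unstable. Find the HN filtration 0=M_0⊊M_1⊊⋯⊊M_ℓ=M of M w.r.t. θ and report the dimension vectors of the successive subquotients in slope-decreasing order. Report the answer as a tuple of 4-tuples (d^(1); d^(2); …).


Interval decomposition of M: I[1,2], I[1,4], I[4,4].
HN type (ℓ=3): μ^(1)=13; μ^(2)=6; μ^(3)=-8

((0, 0, 0, 2); (0, 0, 1, 0); (2, 2, 0, 0))


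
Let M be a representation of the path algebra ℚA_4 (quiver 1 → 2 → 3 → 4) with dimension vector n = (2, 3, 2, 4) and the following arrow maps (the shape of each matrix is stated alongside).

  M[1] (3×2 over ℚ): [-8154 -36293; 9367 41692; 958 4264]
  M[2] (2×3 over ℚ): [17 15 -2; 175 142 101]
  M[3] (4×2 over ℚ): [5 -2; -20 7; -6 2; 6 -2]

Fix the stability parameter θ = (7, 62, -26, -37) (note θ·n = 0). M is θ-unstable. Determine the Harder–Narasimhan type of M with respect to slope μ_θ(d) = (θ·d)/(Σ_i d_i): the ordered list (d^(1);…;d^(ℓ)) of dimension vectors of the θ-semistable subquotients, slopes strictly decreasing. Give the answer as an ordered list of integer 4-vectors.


Via rank(M_{q-1}∘⋯∘M_p): M ≅ I[1,4]^2, I[2,2], I[4,4]^2.
μ_θ-semistable layers: μ^(1)=62; μ^(2)=3/2; μ^(3)=-37

((0, 1, 0, 0); (2, 2, 2, 2); (0, 0, 0, 2))


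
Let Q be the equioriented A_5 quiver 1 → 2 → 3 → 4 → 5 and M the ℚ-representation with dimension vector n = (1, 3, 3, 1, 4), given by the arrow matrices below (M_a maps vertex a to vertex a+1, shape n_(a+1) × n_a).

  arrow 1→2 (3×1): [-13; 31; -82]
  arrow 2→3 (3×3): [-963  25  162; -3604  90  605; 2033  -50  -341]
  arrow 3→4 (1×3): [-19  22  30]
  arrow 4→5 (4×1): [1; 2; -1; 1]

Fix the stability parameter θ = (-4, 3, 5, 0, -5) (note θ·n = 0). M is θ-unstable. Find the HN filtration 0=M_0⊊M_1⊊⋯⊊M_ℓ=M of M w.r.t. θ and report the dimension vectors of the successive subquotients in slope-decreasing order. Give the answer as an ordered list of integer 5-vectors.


Interval decomposition of M: I[1,5], I[2,3]^2, I[5,5]^3.
HN type (ℓ=5): μ^(1)=5; μ^(2)=3; μ^(3)=3/4; μ^(4)=-4; μ^(5)=-5

((0, 0, 2, 0, 0); (0, 2, 0, 0, 0); (0, 1, 1, 1, 1); (1, 0, 0, 0, 0); (0, 0, 0, 0, 3))


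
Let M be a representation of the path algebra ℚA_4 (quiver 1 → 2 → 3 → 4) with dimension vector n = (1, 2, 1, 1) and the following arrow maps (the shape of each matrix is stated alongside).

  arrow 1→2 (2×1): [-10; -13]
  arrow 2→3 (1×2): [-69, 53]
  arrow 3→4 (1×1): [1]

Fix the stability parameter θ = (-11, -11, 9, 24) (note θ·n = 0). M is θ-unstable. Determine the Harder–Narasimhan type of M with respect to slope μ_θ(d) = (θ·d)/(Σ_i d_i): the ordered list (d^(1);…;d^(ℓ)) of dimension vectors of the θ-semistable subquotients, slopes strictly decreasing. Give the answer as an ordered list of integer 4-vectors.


Interval decomposition of M: I[1,4], I[2,2].
HN type (ℓ=3): μ^(1)=24; μ^(2)=9; μ^(3)=-11

((0, 0, 0, 1); (0, 0, 1, 0); (1, 2, 0, 0))


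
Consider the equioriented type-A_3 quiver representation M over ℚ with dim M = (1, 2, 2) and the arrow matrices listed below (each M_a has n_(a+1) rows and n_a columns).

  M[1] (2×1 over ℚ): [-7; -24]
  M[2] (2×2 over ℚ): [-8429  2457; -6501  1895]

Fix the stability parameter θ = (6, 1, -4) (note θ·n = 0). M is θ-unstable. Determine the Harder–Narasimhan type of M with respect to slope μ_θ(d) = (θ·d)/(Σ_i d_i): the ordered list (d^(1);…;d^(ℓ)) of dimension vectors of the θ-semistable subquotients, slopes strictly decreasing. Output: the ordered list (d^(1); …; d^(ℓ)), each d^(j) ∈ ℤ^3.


Via rank(M_{q-1}∘⋯∘M_p): M ≅ I[1,3], I[2,3].
μ_θ-semistable layers: μ^(1)=1; μ^(2)=-3/2

((1, 1, 1); (0, 1, 1))


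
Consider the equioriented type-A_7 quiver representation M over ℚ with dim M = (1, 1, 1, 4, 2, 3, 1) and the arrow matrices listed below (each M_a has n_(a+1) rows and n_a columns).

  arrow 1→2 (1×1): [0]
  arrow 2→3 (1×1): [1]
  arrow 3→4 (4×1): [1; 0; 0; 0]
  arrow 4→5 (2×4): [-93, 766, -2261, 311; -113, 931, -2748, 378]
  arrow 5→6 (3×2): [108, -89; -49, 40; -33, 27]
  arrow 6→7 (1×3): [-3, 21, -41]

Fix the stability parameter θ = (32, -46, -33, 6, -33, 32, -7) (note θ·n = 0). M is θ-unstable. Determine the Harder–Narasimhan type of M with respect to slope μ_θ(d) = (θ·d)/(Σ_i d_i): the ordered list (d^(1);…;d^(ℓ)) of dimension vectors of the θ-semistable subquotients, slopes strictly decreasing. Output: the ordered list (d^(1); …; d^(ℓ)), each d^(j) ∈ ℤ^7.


Interval decomposition of M: I[1,1], I[2,6], I[4,4]^2, I[4,6], I[6,7].
HN type (ℓ=6): μ^(1)=32; μ^(2)=25/2; μ^(3)=6; μ^(4)=-27/2; μ^(5)=-33; μ^(6)=-46

((1, 0, 0, 0, 0, 2, 0); (0, 0, 0, 0, 0, 1, 1); (0, 0, 0, 2, 0, 0, 0); (0, 0, 0, 2, 2, 0, 0); (0, 0, 1, 0, 0, 0, 0); (0, 1, 0, 0, 0, 0, 0))


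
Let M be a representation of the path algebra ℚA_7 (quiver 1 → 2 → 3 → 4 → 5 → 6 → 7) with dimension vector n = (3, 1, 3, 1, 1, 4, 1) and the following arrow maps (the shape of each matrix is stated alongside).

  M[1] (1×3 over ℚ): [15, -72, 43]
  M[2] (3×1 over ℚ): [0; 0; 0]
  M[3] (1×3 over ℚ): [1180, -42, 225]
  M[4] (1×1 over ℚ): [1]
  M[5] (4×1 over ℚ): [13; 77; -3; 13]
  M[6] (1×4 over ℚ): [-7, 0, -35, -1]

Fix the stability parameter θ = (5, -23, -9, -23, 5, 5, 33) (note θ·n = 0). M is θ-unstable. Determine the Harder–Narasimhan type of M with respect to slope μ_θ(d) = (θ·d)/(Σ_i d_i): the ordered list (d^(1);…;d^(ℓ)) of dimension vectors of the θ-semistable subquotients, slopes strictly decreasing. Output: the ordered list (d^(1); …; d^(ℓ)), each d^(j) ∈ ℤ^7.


Barcode: M ≅ I[1,1]^2, I[1,2], I[3,3]^2, I[3,7], I[6,6]^3. HN layers by μ_θ (4 steps, strictly decreasing):
  μ^(1)=33; μ^(2)=5; μ^(3)=-9; μ^(4)=-16

((0, 0, 0, 0, 0, 0, 1); (2, 0, 0, 0, 1, 4, 0); (1, 1, 2, 0, 0, 0, 0); (0, 0, 1, 1, 0, 0, 0))


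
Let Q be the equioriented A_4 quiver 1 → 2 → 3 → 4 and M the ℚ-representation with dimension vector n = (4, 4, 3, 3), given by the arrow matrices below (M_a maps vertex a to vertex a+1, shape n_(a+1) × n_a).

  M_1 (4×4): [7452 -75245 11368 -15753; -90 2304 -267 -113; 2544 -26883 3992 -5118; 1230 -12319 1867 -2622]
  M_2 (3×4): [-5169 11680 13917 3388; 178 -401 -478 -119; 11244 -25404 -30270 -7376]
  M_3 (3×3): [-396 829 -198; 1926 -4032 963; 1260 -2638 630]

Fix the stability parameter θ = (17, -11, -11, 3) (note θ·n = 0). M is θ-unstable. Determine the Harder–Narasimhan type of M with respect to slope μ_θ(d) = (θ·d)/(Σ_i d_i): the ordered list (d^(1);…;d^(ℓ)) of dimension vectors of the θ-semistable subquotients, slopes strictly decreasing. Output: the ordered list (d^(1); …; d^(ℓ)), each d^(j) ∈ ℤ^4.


Interval decomposition of M: I[1,1], I[1,2], I[1,3], I[1,4], I[2,4], I[4,4].
HN type (ℓ=4): μ^(1)=17; μ^(2)=3; μ^(3)=-5/3; μ^(4)=-11

((1, 0, 0, 0); (1, 1, 0, 3); (2, 2, 2, 0); (0, 1, 1, 0))


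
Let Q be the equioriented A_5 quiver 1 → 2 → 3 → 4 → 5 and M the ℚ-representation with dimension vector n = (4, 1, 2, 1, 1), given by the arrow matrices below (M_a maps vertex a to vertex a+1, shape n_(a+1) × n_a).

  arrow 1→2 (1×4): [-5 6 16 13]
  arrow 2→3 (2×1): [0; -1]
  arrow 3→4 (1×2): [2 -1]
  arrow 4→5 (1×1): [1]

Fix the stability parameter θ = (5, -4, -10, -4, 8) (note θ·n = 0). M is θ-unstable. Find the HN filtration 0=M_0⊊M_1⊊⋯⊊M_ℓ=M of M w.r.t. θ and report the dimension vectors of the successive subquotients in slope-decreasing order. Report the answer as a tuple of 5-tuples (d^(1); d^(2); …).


Via rank(M_{q-1}∘⋯∘M_p): M ≅ I[1,1]^3, I[1,5], I[3,3].
μ_θ-semistable layers: μ^(1)=8; μ^(2)=5; μ^(3)=-13/4; μ^(4)=-10

((0, 0, 0, 0, 1); (3, 0, 0, 0, 0); (1, 1, 1, 1, 0); (0, 0, 1, 0, 0))


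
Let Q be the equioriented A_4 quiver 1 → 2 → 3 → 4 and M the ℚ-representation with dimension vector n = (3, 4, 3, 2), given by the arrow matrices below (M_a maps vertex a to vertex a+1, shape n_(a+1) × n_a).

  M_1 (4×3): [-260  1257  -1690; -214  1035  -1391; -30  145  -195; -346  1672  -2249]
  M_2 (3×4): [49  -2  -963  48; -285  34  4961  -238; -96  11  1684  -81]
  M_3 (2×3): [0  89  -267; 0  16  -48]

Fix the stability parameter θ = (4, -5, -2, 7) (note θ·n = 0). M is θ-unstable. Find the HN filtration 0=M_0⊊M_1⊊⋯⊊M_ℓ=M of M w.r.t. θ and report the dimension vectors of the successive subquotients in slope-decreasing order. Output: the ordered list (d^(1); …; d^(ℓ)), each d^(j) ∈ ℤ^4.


Interval decomposition of M: I[1,1], I[1,3], I[1,4], I[2,2], I[2,3], I[4,4].
HN type (ℓ=5): μ^(1)=7; μ^(2)=4; μ^(3)=-1; μ^(4)=-2; μ^(5)=-5

((0, 0, 0, 2); (1, 0, 0, 0); (2, 2, 2, 0); (0, 0, 1, 0); (0, 2, 0, 0))


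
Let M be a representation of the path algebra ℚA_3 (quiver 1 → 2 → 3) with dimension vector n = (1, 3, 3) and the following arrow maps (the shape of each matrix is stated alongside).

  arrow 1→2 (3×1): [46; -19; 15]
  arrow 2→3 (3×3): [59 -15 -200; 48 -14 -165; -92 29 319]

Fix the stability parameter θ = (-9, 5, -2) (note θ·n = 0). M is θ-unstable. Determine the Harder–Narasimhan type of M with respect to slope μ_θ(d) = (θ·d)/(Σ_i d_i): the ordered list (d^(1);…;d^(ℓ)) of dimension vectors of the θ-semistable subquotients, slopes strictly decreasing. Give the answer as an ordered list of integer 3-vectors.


Via rank(M_{q-1}∘⋯∘M_p): M ≅ I[1,3], I[2,3]^2.
μ_θ-semistable layers: μ^(1)=3/2; μ^(2)=-9

((0, 3, 3); (1, 0, 0))
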